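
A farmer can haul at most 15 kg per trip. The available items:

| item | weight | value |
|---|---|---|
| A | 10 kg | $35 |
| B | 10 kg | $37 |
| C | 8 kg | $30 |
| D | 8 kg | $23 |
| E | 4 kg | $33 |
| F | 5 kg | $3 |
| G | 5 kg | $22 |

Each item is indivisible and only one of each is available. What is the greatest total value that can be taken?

Check high-value combinations within 15 kg:
- B+E: weight 10+4=14, value 37+33=70
- A+E: weight 10+4=14, value 35+33=68
- C+E: weight 8+4=12, value 30+33=63
- B+G: weight 10+5=15, value 37+22=59
- E+F+G: weight 4+5+5=14, value 33+3+22=58
Best: $70.

$70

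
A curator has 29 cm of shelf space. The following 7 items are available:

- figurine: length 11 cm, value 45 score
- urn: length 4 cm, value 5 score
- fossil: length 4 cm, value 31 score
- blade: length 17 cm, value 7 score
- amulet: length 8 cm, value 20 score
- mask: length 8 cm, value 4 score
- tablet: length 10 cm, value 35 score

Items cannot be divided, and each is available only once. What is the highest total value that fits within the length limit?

This is a 0/1 knapsack; check combinations near the capacity.
- figurine+urn+fossil+tablet: length 11+4+4+10=29, value 45+5+31+35=116
- figurine+fossil+tablet: length 11+4+10=25, value 45+31+35=111
- figurine+urn+fossil+amulet: length 11+4+4+8=27, value 45+5+31+20=101
- figurine+amulet+tablet: length 11+8+10=29, value 45+20+35=100
Best: 116 score.

116 score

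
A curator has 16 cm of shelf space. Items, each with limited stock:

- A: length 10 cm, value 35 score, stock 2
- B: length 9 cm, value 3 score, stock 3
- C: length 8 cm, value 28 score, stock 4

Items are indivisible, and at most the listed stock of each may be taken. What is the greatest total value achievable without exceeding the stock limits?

Best selections within length 16 and stock limits:
- 2×C: length 16, value 56
- 1×A: length 10, value 35
Best: 56 score.

56 score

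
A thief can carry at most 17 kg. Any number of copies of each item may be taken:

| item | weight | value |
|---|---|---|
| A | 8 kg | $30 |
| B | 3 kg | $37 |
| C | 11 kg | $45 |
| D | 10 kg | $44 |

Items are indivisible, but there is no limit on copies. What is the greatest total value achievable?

Best value-per-unit is B at 37/3, and filling with it alone uses weight 5×3=15. No mix of the others beats 5×37 = 185.

$185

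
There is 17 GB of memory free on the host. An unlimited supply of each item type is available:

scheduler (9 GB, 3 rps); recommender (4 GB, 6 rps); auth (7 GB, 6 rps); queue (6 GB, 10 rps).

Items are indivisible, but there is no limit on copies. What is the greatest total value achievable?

26 rps

Best value-per-unit is queue at 10/6; filling with it alone gives 2×10 = 20.
Optimal mix: 1×recommender + 2×queue → memory 16, value 26.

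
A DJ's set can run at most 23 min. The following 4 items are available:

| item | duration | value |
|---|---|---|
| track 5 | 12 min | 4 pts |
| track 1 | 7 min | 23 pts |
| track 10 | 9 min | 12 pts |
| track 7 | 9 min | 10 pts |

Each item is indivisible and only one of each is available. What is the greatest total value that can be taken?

35 pts

Check high-value combinations within 23 min:
- track 1+track 10: duration 7+9=16, value 23+12=35
- track 1+track 7: duration 7+9=16, value 23+10=33
- track 5+track 1: duration 12+7=19, value 4+23=27
- track 1: duration 7, value 23
Best: 35 pts.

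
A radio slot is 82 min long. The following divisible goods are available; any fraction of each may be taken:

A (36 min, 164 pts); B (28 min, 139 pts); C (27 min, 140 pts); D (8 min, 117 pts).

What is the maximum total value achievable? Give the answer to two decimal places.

Take in order of value per unit:
- D (117/8 per unit): all 8 → value 117, running total 117.00
- C (140/27 per unit): all 27 → value 140, running total 257.00
- B (139/28 per unit): all 28 → value 139, running total 396.00
- A (164/36 per unit): 19 of 36 → value 19×164/36 = 86.5556, running total 482.56
Total 482.56.

482.56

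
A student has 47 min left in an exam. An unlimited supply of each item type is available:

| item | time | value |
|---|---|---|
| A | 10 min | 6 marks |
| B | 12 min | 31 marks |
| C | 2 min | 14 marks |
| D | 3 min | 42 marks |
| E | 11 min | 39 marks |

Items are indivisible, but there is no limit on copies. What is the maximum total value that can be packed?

Best value-per-unit is D at 42/3; filling with it alone gives 15×42 = 630.
Optimal mix: 1×C + 15×D → time 47, value 644.

644 marks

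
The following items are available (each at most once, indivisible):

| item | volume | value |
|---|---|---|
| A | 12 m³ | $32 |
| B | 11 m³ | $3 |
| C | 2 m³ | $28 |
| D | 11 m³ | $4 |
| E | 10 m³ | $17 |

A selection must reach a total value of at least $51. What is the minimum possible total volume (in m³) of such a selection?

14

Subsets with value ≥ 51, sorted by total volume:
- A+C: volume 14, value 60
- A+C+E: volume 24, value 77
- A+C+D: volume 25, value 64
Minimum volume: 14 m³.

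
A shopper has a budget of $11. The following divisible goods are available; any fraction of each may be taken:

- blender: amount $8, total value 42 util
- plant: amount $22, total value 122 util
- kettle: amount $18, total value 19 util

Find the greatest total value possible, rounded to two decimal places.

61.00

Take in order of value per unit:
- plant (122/22 per unit): 11 of 22 → value 11×122/22 = 61.0000, running total 61.00
Total 61.00.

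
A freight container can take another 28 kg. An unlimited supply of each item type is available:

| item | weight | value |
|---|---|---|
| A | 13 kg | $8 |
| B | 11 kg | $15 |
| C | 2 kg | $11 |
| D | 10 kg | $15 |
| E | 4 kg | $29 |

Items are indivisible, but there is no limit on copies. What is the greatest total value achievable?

$203

Best value-per-unit is E at 29/4, and filling with it alone uses weight 7×4=28. No mix of the others beats 7×29 = 203.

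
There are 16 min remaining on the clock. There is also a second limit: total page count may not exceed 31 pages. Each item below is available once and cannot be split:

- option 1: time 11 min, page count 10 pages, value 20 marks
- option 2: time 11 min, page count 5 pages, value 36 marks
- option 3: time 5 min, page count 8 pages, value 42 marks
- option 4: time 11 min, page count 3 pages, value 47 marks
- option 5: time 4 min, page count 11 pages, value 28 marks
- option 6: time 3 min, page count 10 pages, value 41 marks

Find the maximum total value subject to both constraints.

Feasible sets respecting both limits:
- option 3+option 5+option 6: time 12, page count 29, value 111
- option 3+option 4: time 16, page count 11, value 89
- option 4+option 6: time 14, page count 13, value 88
Best: 111 marks.

111 marks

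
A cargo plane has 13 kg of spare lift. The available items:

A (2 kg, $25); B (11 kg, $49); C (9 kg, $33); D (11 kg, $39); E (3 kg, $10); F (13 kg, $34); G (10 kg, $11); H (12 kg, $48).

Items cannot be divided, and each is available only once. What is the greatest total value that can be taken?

This is a 0/1 knapsack; check combinations near the capacity.
- A+B: weight 2+11=13, value 25+49=74
- A+D: weight 2+11=13, value 25+39=64
- A+C: weight 2+9=11, value 25+33=58
Best: $74.

$74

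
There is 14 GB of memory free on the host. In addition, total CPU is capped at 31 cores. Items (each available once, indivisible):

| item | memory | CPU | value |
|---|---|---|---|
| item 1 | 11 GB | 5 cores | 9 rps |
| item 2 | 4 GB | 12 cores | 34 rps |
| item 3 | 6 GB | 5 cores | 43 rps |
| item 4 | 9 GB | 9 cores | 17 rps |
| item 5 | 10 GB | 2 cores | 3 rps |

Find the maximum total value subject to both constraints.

Feasible sets respecting both limits:
- item 2+item 3: memory 10, CPU 17, value 77
- item 2+item 4: memory 13, CPU 21, value 51
- item 3: memory 6, CPU 5, value 43
- item 2+item 5: memory 14, CPU 14, value 37
Best: 77 rps.

77 rps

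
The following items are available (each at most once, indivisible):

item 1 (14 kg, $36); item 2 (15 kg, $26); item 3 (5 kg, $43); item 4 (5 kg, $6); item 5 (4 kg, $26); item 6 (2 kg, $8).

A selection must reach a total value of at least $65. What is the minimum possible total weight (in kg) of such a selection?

9

Subsets with value ≥ 65, sorted by total weight:
- item 3+item 5: weight 9, value 69
- item 3+item 5+item 6: weight 11, value 77
- item 3+item 4+item 5: weight 14, value 75
Minimum weight: 9 kg.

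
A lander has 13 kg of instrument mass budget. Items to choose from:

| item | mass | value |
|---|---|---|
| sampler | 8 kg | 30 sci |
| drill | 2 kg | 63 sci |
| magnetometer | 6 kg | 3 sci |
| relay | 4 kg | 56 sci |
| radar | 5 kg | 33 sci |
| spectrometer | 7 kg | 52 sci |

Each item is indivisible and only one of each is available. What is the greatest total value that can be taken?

Check high-value combinations within 13 kg:
- drill+relay+spectrometer: mass 2+4+7=13, value 63+56+52=171
- drill+relay+radar: mass 2+4+5=11, value 63+56+33=152
- drill+magnetometer+relay: mass 2+6+4=12, value 63+3+56=122
- drill+relay: mass 2+4=6, value 63+56=119
- drill+spectrometer: mass 2+7=9, value 63+52=115
Best: 171 sci.

171 sci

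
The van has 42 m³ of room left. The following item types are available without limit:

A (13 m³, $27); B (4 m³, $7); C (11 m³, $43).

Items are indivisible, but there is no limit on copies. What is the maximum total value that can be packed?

$143

Best value-per-unit is C at 43/11; filling with it alone gives 3×43 = 129.
Optimal mix: 2×B + 3×C → volume 41, value 143.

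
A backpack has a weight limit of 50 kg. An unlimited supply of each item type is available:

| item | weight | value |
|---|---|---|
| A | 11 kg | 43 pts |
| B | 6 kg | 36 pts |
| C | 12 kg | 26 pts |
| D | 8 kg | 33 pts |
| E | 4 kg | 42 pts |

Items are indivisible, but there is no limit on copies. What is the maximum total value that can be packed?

504 pts

Best value-per-unit is E at 42/4, and filling with it alone uses weight 12×4=48. No mix of the others beats 12×42 = 504.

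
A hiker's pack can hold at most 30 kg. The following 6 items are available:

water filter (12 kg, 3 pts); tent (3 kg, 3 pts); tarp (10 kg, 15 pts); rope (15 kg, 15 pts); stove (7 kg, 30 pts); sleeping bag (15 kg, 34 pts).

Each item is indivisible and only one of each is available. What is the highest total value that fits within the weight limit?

Check high-value combinations within 30 kg:
- tent+stove+sleeping bag: weight 3+7+15=25, value 3+30+34=67
- stove+sleeping bag: weight 7+15=22, value 30+34=64
- tent+tarp+sleeping bag: weight 3+10+15=28, value 3+15+34=52
Best: 67 pts.

67 pts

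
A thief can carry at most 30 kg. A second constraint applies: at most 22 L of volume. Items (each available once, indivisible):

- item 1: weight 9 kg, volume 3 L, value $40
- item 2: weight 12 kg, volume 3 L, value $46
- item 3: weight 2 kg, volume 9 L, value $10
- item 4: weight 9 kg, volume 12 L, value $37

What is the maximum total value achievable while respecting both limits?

$123

Feasible sets respecting both limits:
- item 1+item 2+item 4: weight 30, volume 18, value 123
- item 1+item 2+item 3: weight 23, volume 15, value 96
- item 1+item 2: weight 21, volume 6, value 86
Best: $123.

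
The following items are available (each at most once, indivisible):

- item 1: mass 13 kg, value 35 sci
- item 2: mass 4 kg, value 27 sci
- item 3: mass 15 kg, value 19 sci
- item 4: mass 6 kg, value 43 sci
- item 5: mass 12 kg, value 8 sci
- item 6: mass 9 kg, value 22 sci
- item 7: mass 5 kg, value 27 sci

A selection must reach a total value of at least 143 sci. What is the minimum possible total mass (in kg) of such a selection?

37

Subsets with value ≥ 143, sorted by total mass:
- item 1+item 2+item 4+item 6+item 7: mass 37, value 154
- item 1+item 2+item 3+item 4+item 7: mass 43, value 151
- item 1+item 2+item 3+item 4+item 6: mass 47, value 146
- item 1+item 3+item 4+item 6+item 7: mass 48, value 146
Minimum mass: 37 kg.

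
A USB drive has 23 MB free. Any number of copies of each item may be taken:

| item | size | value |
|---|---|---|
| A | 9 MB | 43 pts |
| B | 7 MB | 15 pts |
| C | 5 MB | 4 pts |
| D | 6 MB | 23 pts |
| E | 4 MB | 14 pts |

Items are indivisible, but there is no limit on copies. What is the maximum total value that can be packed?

Best value-per-unit is A at 43/9; filling with it alone gives 2×43 = 86.
Optimal mix: 2×A + 1×E → size 22, value 100.

100 pts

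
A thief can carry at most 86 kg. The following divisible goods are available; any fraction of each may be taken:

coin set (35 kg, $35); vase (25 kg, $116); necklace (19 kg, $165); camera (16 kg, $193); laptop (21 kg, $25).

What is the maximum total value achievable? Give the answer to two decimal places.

504.00

Take in order of value per unit:
- camera (193/16 per unit): all 16 → value 193, running total 193.00
- necklace (165/19 per unit): all 19 → value 165, running total 358.00
- vase (116/25 per unit): all 25 → value 116, running total 474.00
- laptop (25/21 per unit): all 21 → value 25, running total 499.00
- coin set (35/35 per unit): 5 of 35 → value 5×35/35 = 5.0000, running total 504.00
Total 504.00.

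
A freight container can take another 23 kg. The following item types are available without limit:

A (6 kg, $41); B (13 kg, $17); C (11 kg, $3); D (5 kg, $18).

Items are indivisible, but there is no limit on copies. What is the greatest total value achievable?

$141

Best value-per-unit is A at 41/6; filling with it alone gives 3×41 = 123.
Optimal mix: 3×A + 1×D → weight 23, value 141.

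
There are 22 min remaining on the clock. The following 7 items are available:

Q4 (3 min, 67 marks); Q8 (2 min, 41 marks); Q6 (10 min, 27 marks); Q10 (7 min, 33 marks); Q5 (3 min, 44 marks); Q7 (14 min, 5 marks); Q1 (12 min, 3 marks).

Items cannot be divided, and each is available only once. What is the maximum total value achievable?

185 marks

Check high-value combinations within 22 min:
- Q4+Q8+Q10+Q5: time 3+2+7+3=15, value 67+41+33+44=185
- Q4+Q8+Q6+Q5: time 3+2+10+3=18, value 67+41+27+44=179
- Q4+Q8+Q6+Q10: time 3+2+10+7=22, value 67+41+27+33=168
- Q4+Q8+Q5+Q7: time 3+2+3+14=22, value 67+41+44+5=157
Best: 185 marks.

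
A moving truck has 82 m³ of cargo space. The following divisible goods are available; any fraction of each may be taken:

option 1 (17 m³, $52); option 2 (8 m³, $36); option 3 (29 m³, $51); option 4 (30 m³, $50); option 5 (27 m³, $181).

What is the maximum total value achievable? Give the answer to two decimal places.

Take in order of value per unit:
- option 5 (181/27 per unit): all 27 → value 181, running total 181.00
- option 2 (36/8 per unit): all 8 → value 36, running total 217.00
- option 1 (52/17 per unit): all 17 → value 52, running total 269.00
- option 3 (51/29 per unit): all 29 → value 51, running total 320.00
- option 4 (50/30 per unit): 1 of 30 → value 1×50/30 = 1.6667, running total 321.67
Total 321.67.

321.67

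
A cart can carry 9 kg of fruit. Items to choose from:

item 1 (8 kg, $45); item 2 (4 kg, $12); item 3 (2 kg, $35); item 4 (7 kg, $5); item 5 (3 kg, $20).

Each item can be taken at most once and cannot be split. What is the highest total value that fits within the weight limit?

Check high-value combinations within 9 kg:
- item 2+item 3+item 5: weight 4+2+3=9, value 12+35+20=67
- item 3+item 5: weight 2+3=5, value 35+20=55
- item 2+item 3: weight 4+2=6, value 12+35=47
- item 1: weight 8, value 45
- item 3+item 4: weight 2+7=9, value 35+5=40
Best: $67.

$67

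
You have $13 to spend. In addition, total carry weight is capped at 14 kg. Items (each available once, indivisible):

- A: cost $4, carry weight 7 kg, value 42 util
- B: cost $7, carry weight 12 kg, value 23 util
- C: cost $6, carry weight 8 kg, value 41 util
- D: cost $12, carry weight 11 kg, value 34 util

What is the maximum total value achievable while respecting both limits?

Feasible sets respecting both limits:
- A: cost 4, carry weight 7, value 42
- C: cost 6, carry weight 8, value 41
- D: cost 12, carry weight 11, value 34
Best: 42 util.

42 util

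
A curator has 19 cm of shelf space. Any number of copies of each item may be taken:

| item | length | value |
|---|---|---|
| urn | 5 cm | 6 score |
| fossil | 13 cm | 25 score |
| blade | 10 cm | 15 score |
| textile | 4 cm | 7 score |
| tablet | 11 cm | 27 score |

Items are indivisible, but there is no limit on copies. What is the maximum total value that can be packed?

Best value-per-unit is tablet at 27/11; filling with it alone gives 1×27 = 27.
Optimal mix: 2×textile + 1×tablet → length 19, value 41.

41 score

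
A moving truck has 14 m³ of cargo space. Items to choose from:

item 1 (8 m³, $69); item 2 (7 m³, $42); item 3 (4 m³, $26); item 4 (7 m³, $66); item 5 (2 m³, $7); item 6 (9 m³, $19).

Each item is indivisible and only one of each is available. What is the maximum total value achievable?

Check high-value combinations within 14 m³:
- item 2+item 4: volume 7+7=14, value 42+66=108
- item 1+item 3+item 5: volume 8+4+2=14, value 69+26+7=102
- item 3+item 4+item 5: volume 4+7+2=13, value 26+66+7=99
Best: $108.

$108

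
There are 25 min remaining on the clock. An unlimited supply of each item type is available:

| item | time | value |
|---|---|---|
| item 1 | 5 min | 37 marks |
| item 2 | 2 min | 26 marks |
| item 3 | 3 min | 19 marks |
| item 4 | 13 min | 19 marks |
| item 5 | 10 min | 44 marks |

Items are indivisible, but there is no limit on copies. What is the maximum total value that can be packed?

312 marks

Best value-per-unit is item 2 at 26/2, and filling with it alone uses time 12×2=24. No mix of the others beats 12×26 = 312.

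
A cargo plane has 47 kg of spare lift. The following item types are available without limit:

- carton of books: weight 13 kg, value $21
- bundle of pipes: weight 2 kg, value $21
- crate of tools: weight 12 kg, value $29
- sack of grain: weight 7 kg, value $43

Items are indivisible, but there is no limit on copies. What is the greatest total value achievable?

$483

Best value-per-unit is bundle of pipes at 21/2, and filling with it alone uses weight 23×2=46. No mix of the others beats 23×21 = 483.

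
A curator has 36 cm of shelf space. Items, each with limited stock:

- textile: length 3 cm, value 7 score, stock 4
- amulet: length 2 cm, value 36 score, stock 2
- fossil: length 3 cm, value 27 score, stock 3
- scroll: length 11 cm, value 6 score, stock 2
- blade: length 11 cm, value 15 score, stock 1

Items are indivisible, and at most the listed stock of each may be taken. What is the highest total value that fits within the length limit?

Top feasible selections:
- 4×textile + 2×amulet + 3×fossil + 1×blade: length 36, value 196
- 3×textile + 2×amulet + 3×fossil + 1×blade: length 33, value 189
- 4×textile + 2×amulet + 3×fossil + 1×scroll: length 36, value 187
- 2×textile + 2×amulet + 3×fossil + 1×blade: length 30, value 182
Best: 196 score.

196 score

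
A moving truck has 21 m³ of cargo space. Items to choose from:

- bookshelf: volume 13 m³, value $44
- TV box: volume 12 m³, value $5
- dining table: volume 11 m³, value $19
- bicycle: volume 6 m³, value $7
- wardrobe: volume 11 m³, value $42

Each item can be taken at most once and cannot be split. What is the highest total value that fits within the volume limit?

$51

This is a 0/1 knapsack; check combinations near the capacity.
- bookshelf+bicycle: volume 13+6=19, value 44+7=51
- bicycle+wardrobe: volume 6+11=17, value 7+42=49
- bookshelf: volume 13, value 44
Best: $51.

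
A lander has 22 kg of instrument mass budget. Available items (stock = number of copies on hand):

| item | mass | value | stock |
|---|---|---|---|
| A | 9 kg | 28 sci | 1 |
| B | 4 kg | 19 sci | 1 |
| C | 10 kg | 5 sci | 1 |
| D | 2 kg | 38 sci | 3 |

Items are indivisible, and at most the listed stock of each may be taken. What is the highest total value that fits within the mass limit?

161 sci

Best selections within mass 22 and stock limits:
- 1×A + 1×B + 3×D: mass 19, value 161
- 1×A + 3×D: mass 15, value 142
Best: 161 sci.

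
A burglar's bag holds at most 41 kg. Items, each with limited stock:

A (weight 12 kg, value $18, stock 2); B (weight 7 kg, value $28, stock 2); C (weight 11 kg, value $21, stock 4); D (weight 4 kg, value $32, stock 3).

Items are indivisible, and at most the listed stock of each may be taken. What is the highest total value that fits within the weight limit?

Best selections within weight 41 and stock limits:
- 2×B + 1×C + 3×D: weight 37, value 173
- 1×A + 2×B + 3×D: weight 38, value 170
- 1×B + 2×C + 3×D: weight 41, value 166
Best: $173.

$173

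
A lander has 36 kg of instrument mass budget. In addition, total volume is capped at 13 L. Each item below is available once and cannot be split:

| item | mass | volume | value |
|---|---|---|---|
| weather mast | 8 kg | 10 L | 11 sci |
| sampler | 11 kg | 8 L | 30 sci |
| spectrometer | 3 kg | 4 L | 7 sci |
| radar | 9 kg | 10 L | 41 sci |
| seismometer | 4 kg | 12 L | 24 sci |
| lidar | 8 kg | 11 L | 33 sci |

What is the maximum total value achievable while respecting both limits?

41 sci

Feasible sets respecting both limits:
- radar: mass 9, volume 10, value 41
- sampler+spectrometer: mass 14, volume 12, value 37
- lidar: mass 8, volume 11, value 33
- sampler: mass 11, volume 8, value 30
Best: 41 sci.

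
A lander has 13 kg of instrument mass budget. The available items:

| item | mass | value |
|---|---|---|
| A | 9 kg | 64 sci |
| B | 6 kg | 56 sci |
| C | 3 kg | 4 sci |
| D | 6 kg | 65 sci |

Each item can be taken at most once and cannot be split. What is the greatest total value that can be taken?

Check high-value combinations within 13 kg:
- B+D: mass 6+6=12, value 56+65=121
- C+D: mass 3+6=9, value 4+65=69
- A+C: mass 9+3=12, value 64+4=68
- D: mass 6, value 65
- A: mass 9, value 64
Best: 121 sci.

121 sci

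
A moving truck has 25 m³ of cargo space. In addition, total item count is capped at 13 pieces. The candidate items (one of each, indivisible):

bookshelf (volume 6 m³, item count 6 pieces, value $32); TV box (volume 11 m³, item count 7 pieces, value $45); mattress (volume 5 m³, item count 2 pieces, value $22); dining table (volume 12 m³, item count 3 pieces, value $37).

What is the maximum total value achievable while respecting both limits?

$91

Feasible sets respecting both limits:
- bookshelf+mattress+dining table: volume 23, item count 11, value 91
- TV box+dining table: volume 23, item count 10, value 82
- bookshelf+TV box: volume 17, item count 13, value 77
- bookshelf+dining table: volume 18, item count 9, value 69
Best: $91.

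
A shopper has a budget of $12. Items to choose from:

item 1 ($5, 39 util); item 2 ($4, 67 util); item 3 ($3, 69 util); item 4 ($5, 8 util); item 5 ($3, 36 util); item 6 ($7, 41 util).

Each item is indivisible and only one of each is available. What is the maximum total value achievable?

Check high-value combinations within $12:
- item 1+item 2+item 3: cost 5+4+3=12, value 39+67+69=175
- item 2+item 3+item 5: cost 4+3+3=10, value 67+69+36=172
- item 1+item 3+item 5: cost 5+3+3=11, value 39+69+36=144
Best: 175 util.

175 util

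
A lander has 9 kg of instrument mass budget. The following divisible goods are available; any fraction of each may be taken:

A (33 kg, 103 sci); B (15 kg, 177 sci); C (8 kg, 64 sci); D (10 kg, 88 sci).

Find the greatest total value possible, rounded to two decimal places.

106.20

Take in order of value per unit:
- B (177/15 per unit): 9 of 15 → value 9×177/15 = 106.2000, running total 106.20
Total 106.20.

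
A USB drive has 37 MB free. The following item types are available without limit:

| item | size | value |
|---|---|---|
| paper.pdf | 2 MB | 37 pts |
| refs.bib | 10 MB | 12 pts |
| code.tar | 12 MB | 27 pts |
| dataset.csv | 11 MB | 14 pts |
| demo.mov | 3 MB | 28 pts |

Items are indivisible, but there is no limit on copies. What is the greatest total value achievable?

666 pts

Best value-per-unit is paper.pdf at 37/2, and filling with it alone uses size 18×2=36. No mix of the others beats 18×37 = 666.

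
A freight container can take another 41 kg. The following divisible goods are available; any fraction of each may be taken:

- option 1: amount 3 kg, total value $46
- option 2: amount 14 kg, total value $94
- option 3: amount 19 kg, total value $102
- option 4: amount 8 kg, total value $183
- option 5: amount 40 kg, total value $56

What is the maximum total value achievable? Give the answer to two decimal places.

408.89

Take in order of value per unit:
- option 4 (183/8 per unit): all 8 → value 183, running total 183.00
- option 1 (46/3 per unit): all 3 → value 46, running total 229.00
- option 2 (94/14 per unit): all 14 → value 94, running total 323.00
- option 3 (102/19 per unit): 16 of 19 → value 16×102/19 = 85.8947, running total 408.89
Total 408.89.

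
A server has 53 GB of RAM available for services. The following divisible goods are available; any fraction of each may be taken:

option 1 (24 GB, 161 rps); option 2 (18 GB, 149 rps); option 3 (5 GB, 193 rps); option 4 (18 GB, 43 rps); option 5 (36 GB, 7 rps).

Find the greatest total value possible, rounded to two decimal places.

Take in order of value per unit:
- option 3 (193/5 per unit): all 5 → value 193, running total 193.00
- option 2 (149/18 per unit): all 18 → value 149, running total 342.00
- option 1 (161/24 per unit): all 24 → value 161, running total 503.00
- option 4 (43/18 per unit): 6 of 18 → value 6×43/18 = 14.3333, running total 517.33
Total 517.33.

517.33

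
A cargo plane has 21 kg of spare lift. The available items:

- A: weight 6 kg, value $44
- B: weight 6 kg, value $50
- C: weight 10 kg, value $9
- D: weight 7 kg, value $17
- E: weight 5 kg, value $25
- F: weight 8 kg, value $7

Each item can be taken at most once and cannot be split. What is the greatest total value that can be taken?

Check high-value combinations within 21 kg:
- A+B+E: weight 6+6+5=17, value 44+50+25=119
- A+B+D: weight 6+6+7=19, value 44+50+17=111
- A+B+F: weight 6+6+8=20, value 44+50+7=101
- A+B: weight 6+6=12, value 44+50=94
- B+D+E: weight 6+7+5=18, value 50+17+25=92
Best: $119.

$119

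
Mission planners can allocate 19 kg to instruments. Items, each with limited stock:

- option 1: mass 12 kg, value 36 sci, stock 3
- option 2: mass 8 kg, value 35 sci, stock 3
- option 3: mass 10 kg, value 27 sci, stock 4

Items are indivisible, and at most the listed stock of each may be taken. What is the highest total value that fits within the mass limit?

Best selections within mass 19 and stock limits:
- 2×option 2: mass 16, value 70
- 1×option 2 + 1×option 3: mass 18, value 62
Best: 70 sci.

70 sci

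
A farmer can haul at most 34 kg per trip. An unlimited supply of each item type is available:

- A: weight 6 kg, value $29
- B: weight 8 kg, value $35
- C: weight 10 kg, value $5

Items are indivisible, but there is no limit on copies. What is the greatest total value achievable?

$157

Best value-per-unit is A at 29/6; filling with it alone gives 5×29 = 145.
Optimal mix: 3×A + 2×B → weight 34, value 157.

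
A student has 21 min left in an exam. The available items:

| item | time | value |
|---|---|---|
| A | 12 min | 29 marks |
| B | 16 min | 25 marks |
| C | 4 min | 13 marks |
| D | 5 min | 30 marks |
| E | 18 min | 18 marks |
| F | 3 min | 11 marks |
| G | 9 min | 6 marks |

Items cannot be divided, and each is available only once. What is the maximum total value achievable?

72 marks

Check high-value combinations within 21 min:
- A+C+D: time 12+4+5=21, value 29+13+30=72
- A+D+F: time 12+5+3=20, value 29+30+11=70
- C+D+F+G: time 4+5+3+9=21, value 13+30+11+6=60
- A+D: time 12+5=17, value 29+30=59
Best: 72 marks.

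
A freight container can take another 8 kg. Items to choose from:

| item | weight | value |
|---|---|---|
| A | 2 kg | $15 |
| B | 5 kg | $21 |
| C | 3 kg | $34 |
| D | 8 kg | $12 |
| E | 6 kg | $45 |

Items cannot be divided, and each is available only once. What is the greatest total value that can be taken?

$60

Check high-value combinations within 8 kg:
- A+E: weight 2+6=8, value 15+45=60
- B+C: weight 5+3=8, value 21+34=55
- A+C: weight 2+3=5, value 15+34=49
- E: weight 6, value 45
Best: $60.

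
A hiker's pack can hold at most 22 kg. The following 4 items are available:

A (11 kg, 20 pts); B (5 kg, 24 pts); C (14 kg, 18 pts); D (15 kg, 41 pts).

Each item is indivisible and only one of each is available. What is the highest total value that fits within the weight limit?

65 pts

This is a 0/1 knapsack; check combinations near the capacity.
- B+D: weight 5+15=20, value 24+41=65
- A+B: weight 11+5=16, value 20+24=44
- B+C: weight 5+14=19, value 24+18=42
- D: weight 15, value 41
- B: weight 5, value 24
Best: 65 pts.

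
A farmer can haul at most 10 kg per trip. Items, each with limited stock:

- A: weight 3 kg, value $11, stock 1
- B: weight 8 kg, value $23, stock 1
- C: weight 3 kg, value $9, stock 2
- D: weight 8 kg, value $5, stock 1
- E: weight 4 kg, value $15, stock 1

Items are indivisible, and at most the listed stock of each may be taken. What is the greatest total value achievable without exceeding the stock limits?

$35

Top feasible selections:
- 1×A + 1×C + 1×E: weight 10, value 35
- 2×C + 1×E: weight 10, value 33
Best: $35.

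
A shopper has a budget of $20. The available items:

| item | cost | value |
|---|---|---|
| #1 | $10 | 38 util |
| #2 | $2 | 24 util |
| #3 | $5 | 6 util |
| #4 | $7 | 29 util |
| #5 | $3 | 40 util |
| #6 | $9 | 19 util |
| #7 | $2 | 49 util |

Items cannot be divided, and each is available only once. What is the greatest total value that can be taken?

This is a 0/1 knapsack; check combinations near the capacity.
- #1+#2+#5+#7: cost 10+2+3+2=17, value 38+24+40+49=151
- #2+#3+#4+#5+#7: cost 2+5+7+3+2=19, value 24+6+29+40+49=148
- #2+#4+#5+#7: cost 2+7+3+2=14, value 24+29+40+49=142
Best: 151 util.

151 util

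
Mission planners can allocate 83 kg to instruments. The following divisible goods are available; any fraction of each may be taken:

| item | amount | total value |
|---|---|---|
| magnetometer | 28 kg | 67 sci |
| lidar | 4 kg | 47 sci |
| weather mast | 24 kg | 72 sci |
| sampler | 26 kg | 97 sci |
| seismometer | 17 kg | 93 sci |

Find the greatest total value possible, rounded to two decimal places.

337.71

Take in order of value per unit:
- lidar (47/4 per unit): all 4 → value 47, running total 47.00
- seismometer (93/17 per unit): all 17 → value 93, running total 140.00
- sampler (97/26 per unit): all 26 → value 97, running total 237.00
- weather mast (72/24 per unit): all 24 → value 72, running total 309.00
- magnetometer (67/28 per unit): 12 of 28 → value 12×67/28 = 28.7143, running total 337.71
Total 337.71.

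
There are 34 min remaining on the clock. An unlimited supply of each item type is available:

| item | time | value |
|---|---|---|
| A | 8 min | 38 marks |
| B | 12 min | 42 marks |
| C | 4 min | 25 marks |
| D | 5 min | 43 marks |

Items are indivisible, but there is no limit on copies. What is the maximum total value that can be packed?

283 marks

Best value-per-unit is D at 43/5; filling with it alone gives 6×43 = 258.
Optimal mix: 1×C + 6×D → time 34, value 283.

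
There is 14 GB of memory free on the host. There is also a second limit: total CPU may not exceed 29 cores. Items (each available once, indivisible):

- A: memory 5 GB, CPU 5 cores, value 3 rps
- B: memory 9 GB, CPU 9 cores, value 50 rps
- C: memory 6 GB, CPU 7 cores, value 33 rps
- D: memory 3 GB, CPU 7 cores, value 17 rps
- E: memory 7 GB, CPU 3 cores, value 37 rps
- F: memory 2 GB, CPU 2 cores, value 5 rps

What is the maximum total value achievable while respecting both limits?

72 rps

Feasible sets respecting both limits:
- B+D+F: memory 14, CPU 18, value 72
- C+E: memory 13, CPU 10, value 70
- B+D: memory 12, CPU 16, value 67
- D+E+F: memory 12, CPU 12, value 59
Best: 72 rps.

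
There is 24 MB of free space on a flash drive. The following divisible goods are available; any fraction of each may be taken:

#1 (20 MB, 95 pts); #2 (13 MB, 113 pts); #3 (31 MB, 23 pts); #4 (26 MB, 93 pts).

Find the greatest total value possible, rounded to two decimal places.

165.25

Take in order of value per unit:
- #2 (113/13 per unit): all 13 → value 113, running total 113.00
- #1 (95/20 per unit): 11 of 20 → value 11×95/20 = 52.2500, running total 165.25
Total 165.25.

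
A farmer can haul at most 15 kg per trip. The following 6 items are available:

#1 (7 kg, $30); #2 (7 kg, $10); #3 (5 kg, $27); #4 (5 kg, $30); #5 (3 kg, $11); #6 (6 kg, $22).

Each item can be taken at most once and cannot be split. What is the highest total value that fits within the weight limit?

$71

This is a 0/1 knapsack; check combinations near the capacity.
- #1+#4+#5: weight 7+5+3=15, value 30+30+11=71
- #3+#4+#5: weight 5+5+3=13, value 27+30+11=68
- #1+#3+#5: weight 7+5+3=15, value 30+27+11=68
Best: $71.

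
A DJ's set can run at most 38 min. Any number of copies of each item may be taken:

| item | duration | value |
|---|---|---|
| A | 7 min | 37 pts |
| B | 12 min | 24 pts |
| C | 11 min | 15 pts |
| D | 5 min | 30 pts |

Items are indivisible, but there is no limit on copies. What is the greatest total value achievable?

Best value-per-unit is D at 30/5; filling with it alone gives 7×30 = 210.
Optimal mix: 1×A + 6×D → duration 37, value 217.

217 pts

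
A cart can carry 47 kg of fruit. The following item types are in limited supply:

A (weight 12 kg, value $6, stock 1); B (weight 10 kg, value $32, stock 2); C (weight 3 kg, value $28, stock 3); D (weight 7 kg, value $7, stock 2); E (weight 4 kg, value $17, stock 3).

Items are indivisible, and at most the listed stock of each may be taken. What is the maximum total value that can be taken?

Top feasible selections:
- 2×B + 3×C + 3×E: weight 41, value 199
- 2×B + 3×C + 1×D + 2×E: weight 44, value 189
- 2×B + 3×C + 2×E: weight 37, value 182
- 1×B + 3×C + 2×D + 3×E: weight 45, value 181
Best: $199.

$199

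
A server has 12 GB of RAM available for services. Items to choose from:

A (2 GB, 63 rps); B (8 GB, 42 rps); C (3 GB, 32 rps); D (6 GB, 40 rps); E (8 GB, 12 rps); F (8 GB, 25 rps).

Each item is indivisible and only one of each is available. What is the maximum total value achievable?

Check high-value combinations within 12 GB:
- A+C+D: memory 2+3+6=11, value 63+32+40=135
- A+B: memory 2+8=10, value 63+42=105
- A+D: memory 2+6=8, value 63+40=103
- A+C: memory 2+3=5, value 63+32=95
Best: 135 rps.

135 rps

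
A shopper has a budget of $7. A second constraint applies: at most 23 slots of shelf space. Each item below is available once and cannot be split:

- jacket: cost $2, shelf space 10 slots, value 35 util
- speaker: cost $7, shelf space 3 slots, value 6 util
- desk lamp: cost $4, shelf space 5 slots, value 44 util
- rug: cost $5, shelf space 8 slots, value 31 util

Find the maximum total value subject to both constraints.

Feasible sets respecting both limits:
- jacket+desk lamp: cost 6, shelf space 15, value 79
- jacket+rug: cost 7, shelf space 18, value 66
- desk lamp: cost 4, shelf space 5, value 44
- jacket: cost 2, shelf space 10, value 35
Best: 79 util.

79 util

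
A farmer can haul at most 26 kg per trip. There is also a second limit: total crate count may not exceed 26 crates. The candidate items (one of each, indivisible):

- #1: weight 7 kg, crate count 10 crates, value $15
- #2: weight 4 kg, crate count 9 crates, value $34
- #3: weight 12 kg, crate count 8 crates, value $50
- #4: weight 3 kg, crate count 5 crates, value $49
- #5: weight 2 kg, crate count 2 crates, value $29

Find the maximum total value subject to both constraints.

$162

Feasible sets respecting both limits:
- #2+#3+#4+#5: weight 21, crate count 24, value 162
- #1+#3+#4+#5: weight 24, crate count 25, value 143
- #2+#3+#4: weight 19, crate count 22, value 133
Best: $162.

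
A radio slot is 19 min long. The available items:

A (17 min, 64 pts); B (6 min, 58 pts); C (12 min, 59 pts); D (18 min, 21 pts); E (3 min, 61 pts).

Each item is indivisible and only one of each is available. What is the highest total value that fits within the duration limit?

120 pts

Check high-value combinations within 19 min:
- C+E: duration 12+3=15, value 59+61=120
- B+E: duration 6+3=9, value 58+61=119
- B+C: duration 6+12=18, value 58+59=117
- A: duration 17, value 64
Best: 120 pts.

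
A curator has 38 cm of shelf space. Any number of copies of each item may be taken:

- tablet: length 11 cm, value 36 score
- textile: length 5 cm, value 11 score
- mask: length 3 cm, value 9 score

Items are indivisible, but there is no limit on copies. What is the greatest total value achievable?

Best value-per-unit is tablet at 36/11; filling with it alone gives 3×36 = 108.
Optimal mix: 3×tablet + 1×textile → length 38, value 119.

119 score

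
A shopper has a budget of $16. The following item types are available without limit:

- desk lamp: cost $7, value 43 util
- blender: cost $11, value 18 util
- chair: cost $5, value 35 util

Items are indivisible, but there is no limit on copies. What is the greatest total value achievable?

Best value-per-unit is chair at 35/5, and filling with it alone uses cost 3×5=15. No mix of the others beats 3×35 = 105.

105 util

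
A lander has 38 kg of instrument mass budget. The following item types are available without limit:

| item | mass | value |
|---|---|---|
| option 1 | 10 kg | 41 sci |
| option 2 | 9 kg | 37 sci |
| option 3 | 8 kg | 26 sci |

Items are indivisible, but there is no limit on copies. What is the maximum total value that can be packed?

156 sci

Best value-per-unit is option 2 at 37/9; filling with it alone gives 4×37 = 148.
Optimal mix: 2×option 1 + 2×option 2 → mass 38, value 156.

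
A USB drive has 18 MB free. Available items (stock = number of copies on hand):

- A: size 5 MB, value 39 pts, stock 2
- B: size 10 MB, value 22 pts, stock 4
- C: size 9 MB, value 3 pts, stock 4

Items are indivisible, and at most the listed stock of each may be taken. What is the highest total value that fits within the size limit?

Best selections within size 18 and stock limits:
- 2×A: size 10, value 78
- 1×A + 1×B: size 15, value 61
- 1×A + 1×C: size 14, value 42
- 1×A: size 5, value 39
Best: 78 pts.

78 pts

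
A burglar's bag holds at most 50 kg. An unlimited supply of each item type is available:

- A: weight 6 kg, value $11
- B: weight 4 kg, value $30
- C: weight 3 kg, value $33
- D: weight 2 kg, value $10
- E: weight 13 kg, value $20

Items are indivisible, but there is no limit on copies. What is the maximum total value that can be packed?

$538

Best value-per-unit is C at 33/3; filling with it alone gives 16×33 = 528.
Optimal mix: 16×C + 1×D → weight 50, value 538.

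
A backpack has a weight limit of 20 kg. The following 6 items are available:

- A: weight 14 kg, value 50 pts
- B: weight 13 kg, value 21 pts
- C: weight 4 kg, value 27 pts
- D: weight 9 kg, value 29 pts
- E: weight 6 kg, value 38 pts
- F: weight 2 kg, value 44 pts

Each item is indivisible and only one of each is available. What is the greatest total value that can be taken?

121 pts

Check high-value combinations within 20 kg:
- A+C+F: weight 14+4+2=20, value 50+27+44=121
- D+E+F: weight 9+6+2=17, value 29+38+44=111
- C+E+F: weight 4+6+2=12, value 27+38+44=109
Best: 121 pts.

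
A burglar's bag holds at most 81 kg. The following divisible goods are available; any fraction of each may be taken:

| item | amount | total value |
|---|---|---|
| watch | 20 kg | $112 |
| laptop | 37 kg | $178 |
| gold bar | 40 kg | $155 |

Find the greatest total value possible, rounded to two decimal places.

383.00

Take in order of value per unit:
- watch (112/20 per unit): all 20 → value 112, running total 112.00
- laptop (178/37 per unit): all 37 → value 178, running total 290.00
- gold bar (155/40 per unit): 24 of 40 → value 24×155/40 = 93.0000, running total 383.00
Total 383.00.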